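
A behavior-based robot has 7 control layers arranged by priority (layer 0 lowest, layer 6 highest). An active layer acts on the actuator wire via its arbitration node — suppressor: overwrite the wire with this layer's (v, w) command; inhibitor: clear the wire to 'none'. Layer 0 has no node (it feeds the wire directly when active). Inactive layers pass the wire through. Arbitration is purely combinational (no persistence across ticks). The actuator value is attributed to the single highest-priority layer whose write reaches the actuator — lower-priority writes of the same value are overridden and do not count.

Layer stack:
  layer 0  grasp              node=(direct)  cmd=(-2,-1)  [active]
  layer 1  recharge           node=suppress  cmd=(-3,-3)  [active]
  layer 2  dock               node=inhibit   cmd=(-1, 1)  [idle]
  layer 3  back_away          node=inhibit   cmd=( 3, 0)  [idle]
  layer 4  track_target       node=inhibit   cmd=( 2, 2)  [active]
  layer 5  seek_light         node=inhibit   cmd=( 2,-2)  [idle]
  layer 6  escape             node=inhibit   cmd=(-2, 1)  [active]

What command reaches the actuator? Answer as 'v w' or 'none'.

[0] grasp on; wire := (-2, -1)
[1] recharge on (suppress); wire := (-3, -3)
[2] dock off; pass (-3, -3)
[3] back_away off; pass (-3, -3)
[4] track_target on (inhibit); wire := none
[5] seek_light off; pass none
[6] escape on (inhibit); wire := none
output none

none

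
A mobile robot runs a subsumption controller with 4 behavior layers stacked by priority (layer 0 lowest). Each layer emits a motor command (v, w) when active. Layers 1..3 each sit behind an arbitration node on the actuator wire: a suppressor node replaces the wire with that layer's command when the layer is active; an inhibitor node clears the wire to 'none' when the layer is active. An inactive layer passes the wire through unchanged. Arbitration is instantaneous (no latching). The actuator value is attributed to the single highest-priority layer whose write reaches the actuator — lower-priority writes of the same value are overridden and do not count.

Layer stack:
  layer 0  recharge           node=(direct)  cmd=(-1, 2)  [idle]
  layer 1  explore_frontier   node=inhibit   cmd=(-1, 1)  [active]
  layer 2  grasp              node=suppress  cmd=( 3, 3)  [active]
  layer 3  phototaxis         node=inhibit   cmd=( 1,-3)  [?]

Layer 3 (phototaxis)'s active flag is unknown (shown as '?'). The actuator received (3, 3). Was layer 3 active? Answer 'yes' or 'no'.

no

If layer 3 is active=yes:
  actuator would be none
If layer 3 is active=no:
  actuator would be (3, 3)
Observed (3, 3), so layer 3 was idle.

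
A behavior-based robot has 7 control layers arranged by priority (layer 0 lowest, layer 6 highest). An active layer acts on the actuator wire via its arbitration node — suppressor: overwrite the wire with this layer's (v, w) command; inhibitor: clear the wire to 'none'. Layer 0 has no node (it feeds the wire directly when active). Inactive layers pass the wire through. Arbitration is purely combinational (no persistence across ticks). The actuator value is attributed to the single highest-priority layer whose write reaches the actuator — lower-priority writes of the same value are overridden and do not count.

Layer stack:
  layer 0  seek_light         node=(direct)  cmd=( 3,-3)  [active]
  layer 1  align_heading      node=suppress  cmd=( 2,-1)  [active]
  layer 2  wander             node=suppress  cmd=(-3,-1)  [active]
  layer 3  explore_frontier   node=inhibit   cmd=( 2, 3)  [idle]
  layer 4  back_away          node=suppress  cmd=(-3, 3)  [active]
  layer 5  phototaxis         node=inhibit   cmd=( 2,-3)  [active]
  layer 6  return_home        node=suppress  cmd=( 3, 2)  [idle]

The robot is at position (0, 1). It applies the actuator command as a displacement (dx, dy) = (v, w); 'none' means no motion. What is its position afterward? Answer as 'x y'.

0 1

layer 0 (seek_light) active — direct: (3, -3)
layer 1 (align_heading) active — suppresses: (2, -1)
layer 2 (wander) active — suppresses: (-3, -1)
layer 3 (explore_frontier) idle — unchanged: (-3, -1)
layer 4 (back_away) active — suppresses: (-3, 3)
layer 5 (phototaxis) active — inhibits: none
layer 6 (return_home) idle — unchanged: none
→ actuator none
position: (0, 1) + none = (0, 1)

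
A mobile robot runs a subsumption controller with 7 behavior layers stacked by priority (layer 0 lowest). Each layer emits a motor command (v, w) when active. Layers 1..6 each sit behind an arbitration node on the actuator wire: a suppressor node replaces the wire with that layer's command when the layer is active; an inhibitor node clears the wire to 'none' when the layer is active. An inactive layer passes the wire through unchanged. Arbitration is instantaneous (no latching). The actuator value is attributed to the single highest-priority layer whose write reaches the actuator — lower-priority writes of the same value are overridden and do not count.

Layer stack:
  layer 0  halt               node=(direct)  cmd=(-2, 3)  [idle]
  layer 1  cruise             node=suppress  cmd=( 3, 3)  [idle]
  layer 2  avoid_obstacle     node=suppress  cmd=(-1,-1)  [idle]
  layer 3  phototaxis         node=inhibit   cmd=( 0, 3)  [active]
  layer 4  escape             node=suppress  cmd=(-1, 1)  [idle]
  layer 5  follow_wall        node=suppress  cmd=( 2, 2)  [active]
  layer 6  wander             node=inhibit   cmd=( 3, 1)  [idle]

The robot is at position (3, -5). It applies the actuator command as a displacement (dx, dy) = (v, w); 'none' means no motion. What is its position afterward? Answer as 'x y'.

5 -3

[0] halt off; wire := none
[1] cruise off; pass none
[2] avoid_obstacle off; pass none
[3] phototaxis on (inhibit); wire := none
[4] escape off; pass none
[5] follow_wall on (suppress); wire := (2, 2)
[6] wander off; pass (2, 2)
output (2, 2)
position: (3, -5) + (2, 2) = (5, -3)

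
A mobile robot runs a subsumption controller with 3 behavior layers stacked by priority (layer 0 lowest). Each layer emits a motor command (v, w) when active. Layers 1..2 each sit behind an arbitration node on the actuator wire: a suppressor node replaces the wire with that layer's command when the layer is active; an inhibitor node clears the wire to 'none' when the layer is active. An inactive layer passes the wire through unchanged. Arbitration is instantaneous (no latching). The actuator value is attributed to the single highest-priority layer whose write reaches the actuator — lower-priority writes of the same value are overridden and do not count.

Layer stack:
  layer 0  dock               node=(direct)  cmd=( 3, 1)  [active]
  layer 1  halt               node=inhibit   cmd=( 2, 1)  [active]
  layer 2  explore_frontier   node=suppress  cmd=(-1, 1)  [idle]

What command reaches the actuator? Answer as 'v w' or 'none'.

layer 0 (dock) active — direct: (3, 1)
layer 1 (halt) active — inhibits: none
layer 2 (explore_frontier) idle — unchanged: none
→ actuator none

none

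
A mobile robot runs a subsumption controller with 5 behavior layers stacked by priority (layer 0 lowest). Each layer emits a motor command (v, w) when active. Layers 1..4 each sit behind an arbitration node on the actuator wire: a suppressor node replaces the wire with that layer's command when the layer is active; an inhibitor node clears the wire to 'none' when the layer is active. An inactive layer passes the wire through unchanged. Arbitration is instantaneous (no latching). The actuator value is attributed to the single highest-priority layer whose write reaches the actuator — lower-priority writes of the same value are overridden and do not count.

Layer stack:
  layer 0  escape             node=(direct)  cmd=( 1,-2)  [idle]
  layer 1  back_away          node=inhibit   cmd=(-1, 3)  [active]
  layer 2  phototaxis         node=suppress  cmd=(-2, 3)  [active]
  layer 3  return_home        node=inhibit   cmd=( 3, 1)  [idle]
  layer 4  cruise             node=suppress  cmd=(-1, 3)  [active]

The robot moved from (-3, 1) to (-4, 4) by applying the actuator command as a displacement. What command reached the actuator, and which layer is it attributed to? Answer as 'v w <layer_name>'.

displacement = (-4, 4) − (-3, 1) = (-1, 3)
L0 escape: idle → wire = none
L1 back_away: active, inhibitor → wire = none
L2 phototaxis: active, suppressor → wire = (-2, 3)
L3 return_home: idle → wire stays (-2, 3)
L4 cruise: active, suppressor → wire = (-1, 3)
actuator = (-1, 3) — from layer 4 (cruise)

-1 3 cruise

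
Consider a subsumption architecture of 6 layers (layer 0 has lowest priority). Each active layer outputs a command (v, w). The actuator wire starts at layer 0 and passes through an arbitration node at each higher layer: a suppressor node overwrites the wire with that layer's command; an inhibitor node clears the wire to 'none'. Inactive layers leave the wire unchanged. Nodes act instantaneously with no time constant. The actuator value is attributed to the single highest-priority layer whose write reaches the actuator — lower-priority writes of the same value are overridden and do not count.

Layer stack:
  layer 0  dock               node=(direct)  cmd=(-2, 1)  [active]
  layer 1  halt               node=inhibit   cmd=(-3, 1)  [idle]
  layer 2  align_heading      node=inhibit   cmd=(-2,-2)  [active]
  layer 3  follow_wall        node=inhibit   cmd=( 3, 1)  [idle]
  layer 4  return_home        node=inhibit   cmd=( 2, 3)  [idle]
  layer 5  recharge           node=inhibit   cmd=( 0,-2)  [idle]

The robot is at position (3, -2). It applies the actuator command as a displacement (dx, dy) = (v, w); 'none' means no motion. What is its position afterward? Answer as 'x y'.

L0 dock: active, feeds wire = (-2, 1)
L1 halt: idle → wire stays (-2, 1)
L2 align_heading: active, inhibitor → wire = none
L3 follow_wall: idle → wire stays none
L4 return_home: idle → wire stays none
L5 recharge: idle → wire stays none
actuator = none
position: (3, -2) + none = (3, -2)

3 -2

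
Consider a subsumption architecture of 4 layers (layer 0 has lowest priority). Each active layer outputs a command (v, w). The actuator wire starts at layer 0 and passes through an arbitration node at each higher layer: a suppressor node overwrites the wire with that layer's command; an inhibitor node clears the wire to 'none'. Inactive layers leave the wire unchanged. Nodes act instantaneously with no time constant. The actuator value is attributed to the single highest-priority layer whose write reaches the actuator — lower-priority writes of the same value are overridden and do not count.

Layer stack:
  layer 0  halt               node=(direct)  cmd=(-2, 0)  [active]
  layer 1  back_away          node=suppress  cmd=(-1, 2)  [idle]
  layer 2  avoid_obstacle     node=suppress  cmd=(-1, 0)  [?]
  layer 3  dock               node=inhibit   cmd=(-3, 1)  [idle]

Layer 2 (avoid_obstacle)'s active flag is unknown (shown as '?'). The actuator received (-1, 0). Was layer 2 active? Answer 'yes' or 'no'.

If layer 2 is active=yes:
  actuator would be (-1, 0)
If layer 2 is active=no:
  actuator would be (-2, 0)
Observed (-1, 0), so layer 2 was active.

yes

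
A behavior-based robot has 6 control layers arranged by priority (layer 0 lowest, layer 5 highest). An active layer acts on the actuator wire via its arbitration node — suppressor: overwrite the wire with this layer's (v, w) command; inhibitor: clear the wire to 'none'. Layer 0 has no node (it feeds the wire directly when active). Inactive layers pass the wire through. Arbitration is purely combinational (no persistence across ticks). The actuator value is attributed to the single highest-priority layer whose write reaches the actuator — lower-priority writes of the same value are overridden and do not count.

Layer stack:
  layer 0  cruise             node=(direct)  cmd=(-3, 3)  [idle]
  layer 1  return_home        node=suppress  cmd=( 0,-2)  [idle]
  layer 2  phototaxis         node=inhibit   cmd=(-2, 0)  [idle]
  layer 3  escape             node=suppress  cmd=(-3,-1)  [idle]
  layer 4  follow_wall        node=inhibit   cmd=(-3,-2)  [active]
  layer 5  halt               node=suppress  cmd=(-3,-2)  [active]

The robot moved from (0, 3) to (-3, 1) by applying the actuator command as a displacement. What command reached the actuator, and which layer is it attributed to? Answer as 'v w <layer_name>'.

displacement = (-3, 1) − (0, 3) = (-3, -2)
L0 cruise: idle → wire = none
L1 return_home: idle → wire stays none
L2 phototaxis: idle → wire stays none
L3 escape: idle → wire stays none
L4 follow_wall: active, inhibitor → wire = none
L5 halt: active, suppressor → wire = (-3, -2)
actuator = (-3, -2) — from layer 5 (halt)

-3 -2 halt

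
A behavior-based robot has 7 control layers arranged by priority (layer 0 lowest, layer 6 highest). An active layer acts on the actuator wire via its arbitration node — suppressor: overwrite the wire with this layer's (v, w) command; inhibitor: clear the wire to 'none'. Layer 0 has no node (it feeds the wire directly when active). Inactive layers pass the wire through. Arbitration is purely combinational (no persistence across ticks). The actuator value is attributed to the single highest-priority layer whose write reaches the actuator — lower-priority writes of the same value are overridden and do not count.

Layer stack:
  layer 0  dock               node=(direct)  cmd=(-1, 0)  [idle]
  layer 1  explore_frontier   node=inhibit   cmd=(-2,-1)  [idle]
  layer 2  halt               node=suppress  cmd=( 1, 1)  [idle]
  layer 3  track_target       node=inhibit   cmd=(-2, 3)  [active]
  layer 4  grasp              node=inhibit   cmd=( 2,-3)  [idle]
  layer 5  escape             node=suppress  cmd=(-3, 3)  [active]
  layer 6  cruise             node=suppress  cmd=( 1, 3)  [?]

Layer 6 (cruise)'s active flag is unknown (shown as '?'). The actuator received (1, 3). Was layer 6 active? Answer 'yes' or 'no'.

yes

If layer 6 is active=yes:
  actuator would be (1, 3)
If layer 6 is active=no:
  actuator would be (-3, 3)
Observed (1, 3), so layer 6 was active.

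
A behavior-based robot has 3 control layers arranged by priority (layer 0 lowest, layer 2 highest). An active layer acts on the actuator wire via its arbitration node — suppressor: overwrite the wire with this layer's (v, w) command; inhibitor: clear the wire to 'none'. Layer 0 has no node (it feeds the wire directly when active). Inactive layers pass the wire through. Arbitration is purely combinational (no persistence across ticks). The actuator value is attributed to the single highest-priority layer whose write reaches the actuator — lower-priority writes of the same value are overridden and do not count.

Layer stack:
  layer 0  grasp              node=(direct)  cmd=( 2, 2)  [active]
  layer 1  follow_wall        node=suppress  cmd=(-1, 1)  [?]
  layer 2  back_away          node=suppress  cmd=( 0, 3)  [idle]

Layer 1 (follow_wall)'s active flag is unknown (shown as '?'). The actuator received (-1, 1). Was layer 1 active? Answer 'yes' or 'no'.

If layer 1 is active=yes:
  actuator would be (-1, 1)
If layer 1 is active=no:
  actuator would be (2, 2)
Observed (-1, 1), so layer 1 was active.

yes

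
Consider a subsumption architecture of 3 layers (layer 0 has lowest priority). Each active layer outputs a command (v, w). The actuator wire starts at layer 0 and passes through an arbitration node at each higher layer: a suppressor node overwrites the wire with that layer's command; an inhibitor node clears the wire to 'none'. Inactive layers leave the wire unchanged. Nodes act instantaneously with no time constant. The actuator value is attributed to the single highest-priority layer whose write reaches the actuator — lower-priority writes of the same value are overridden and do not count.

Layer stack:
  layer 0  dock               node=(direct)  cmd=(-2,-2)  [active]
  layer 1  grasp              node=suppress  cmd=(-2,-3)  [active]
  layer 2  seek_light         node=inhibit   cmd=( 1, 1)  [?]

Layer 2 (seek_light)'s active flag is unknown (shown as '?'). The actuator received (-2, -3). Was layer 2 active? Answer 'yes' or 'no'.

no

If layer 2 is active=yes:
  actuator would be none
If layer 2 is active=no:
  actuator would be (-2, -3)
Observed (-2, -3), so layer 2 was idle.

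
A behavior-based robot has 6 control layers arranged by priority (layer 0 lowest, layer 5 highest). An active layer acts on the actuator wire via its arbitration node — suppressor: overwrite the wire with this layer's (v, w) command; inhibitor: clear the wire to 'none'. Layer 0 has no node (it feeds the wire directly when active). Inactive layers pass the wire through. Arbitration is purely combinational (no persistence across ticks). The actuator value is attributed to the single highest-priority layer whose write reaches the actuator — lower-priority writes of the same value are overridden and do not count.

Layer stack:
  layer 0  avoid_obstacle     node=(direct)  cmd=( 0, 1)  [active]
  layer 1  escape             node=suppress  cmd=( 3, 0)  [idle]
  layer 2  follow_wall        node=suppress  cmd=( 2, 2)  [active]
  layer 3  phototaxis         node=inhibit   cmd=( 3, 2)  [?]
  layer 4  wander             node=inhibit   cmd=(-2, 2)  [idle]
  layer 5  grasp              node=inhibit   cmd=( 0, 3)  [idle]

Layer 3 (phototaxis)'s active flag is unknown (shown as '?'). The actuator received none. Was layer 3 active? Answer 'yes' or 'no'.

If layer 3 is active=yes:
  actuator would be none
If layer 3 is active=no:
  actuator would be (2, 2)
Observed none, so layer 3 was active.

yes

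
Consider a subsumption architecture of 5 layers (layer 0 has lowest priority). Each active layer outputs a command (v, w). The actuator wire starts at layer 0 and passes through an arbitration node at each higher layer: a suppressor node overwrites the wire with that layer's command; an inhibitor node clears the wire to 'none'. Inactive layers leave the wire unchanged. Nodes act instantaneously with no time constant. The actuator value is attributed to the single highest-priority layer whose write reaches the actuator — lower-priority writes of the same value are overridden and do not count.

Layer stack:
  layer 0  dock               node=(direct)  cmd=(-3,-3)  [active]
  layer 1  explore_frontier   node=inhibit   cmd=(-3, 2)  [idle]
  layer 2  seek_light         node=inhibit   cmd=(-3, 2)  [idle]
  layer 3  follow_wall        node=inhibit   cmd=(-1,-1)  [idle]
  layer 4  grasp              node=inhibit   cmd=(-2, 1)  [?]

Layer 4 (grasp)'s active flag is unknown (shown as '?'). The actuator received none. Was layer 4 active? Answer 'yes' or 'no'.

If layer 4 is active=yes:
  actuator would be none
If layer 4 is active=no:
  actuator would be (-3, -3)
Observed none, so layer 4 was active.

yes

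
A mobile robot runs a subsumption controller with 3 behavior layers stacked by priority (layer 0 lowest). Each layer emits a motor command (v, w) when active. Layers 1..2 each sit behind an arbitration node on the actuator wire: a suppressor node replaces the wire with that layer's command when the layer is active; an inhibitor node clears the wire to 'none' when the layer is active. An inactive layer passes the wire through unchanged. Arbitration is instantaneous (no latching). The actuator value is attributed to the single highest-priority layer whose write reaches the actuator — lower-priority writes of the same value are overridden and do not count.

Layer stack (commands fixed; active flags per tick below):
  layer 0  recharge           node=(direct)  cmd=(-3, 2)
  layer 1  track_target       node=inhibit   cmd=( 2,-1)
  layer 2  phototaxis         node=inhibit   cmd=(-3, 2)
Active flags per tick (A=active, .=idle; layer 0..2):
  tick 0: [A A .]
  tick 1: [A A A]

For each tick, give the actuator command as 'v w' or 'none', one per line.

none
none

tick 0:
  [0] recharge on; wire := (-3, 2)
  [1] track_target on (inhibit); wire := none
  [2] phototaxis off; pass none
  output none
tick 1:
  [0] recharge on; wire := (-3, 2)
  [1] track_target on (inhibit); wire := none
  [2] phototaxis on (inhibit); wire := none
  output none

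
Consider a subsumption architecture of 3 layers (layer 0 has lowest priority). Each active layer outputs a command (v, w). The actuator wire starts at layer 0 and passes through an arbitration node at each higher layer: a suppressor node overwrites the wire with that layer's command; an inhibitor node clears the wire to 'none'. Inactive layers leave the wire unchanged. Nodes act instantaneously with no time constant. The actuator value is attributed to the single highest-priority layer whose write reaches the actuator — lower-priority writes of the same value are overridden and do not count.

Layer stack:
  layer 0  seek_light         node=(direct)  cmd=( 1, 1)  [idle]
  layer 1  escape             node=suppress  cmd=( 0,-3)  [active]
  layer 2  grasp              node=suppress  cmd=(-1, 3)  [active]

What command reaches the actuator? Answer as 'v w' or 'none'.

[0] seek_light off; wire := none
[1] escape on (suppress); wire := (0, -3)
[2] grasp on (suppress); wire := (-1, 3)
output (-1, 3)

-1 3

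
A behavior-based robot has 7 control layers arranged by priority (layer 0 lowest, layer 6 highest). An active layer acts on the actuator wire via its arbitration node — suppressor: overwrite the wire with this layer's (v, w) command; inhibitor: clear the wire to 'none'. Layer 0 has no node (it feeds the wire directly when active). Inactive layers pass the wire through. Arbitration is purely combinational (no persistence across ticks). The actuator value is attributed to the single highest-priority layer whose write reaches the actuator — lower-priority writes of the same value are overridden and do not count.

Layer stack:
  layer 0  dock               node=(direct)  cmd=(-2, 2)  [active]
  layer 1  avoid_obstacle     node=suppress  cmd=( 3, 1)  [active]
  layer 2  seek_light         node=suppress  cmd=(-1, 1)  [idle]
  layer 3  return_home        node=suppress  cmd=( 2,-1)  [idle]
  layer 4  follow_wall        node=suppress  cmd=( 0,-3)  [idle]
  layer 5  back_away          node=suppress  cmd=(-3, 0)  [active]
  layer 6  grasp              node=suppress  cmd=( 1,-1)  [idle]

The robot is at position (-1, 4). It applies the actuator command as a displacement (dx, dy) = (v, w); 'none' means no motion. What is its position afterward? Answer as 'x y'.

[0] dock on; wire := (-2, 2)
[1] avoid_obstacle on (suppress); wire := (3, 1)
[2] seek_light off; pass (3, 1)
[3] return_home off; pass (3, 1)
[4] follow_wall off; pass (3, 1)
[5] back_away on (suppress); wire := (-3, 0)
[6] grasp off; pass (-3, 0)
output (-3, 0)
position: (-1, 4) + (-3, 0) = (-4, 4)

-4 4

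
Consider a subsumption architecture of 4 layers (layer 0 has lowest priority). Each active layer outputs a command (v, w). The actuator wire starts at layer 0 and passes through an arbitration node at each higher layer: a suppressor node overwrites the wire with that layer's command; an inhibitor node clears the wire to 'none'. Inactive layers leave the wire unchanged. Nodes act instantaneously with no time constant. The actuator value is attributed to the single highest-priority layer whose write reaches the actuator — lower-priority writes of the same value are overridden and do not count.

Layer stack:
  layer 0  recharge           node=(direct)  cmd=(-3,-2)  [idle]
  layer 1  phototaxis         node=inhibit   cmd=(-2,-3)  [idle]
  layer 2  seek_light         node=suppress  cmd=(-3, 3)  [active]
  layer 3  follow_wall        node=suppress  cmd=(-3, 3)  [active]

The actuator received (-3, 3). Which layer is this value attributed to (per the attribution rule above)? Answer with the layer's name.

follow_wall

L0 recharge: idle → wire = none
L1 phototaxis: idle → wire stays none
L2 seek_light: active, suppressor → wire = (-3, 3)
L3 follow_wall: active, suppressor → wire = (-3, 3)
actuator = (-3, 3)
last writer: layer 3 = follow_wall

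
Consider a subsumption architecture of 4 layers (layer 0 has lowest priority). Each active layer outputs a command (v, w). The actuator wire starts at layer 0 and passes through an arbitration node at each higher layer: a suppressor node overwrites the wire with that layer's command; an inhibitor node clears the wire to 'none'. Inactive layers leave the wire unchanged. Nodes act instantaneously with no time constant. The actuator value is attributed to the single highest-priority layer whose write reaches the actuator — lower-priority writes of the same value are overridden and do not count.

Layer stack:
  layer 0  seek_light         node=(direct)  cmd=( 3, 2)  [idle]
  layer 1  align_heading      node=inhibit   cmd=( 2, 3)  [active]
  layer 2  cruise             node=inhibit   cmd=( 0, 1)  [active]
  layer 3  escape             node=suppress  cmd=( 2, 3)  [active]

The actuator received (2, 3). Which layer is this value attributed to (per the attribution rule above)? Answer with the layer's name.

[0] seek_light off; wire := none
[1] align_heading on (inhibit); wire := none
[2] cruise on (inhibit); wire := none
[3] escape on (suppress); wire := (2, 3)
output (2, 3)
last writer: layer 3 = escape

escape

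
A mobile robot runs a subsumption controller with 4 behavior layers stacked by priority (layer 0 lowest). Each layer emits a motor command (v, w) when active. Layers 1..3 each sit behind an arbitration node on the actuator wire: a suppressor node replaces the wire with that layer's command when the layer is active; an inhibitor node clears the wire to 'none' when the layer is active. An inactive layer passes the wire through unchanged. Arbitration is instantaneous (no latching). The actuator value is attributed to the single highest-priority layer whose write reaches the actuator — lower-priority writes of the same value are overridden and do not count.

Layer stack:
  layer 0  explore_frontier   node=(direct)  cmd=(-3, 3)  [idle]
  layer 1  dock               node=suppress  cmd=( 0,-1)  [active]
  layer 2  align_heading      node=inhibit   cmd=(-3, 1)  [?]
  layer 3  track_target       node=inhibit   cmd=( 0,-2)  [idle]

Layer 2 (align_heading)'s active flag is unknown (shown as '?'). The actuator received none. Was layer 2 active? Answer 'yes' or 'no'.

If layer 2 is active=yes:
  actuator would be none
If layer 2 is active=no:
  actuator would be (0, -1)
Observed none, so layer 2 was active.

yes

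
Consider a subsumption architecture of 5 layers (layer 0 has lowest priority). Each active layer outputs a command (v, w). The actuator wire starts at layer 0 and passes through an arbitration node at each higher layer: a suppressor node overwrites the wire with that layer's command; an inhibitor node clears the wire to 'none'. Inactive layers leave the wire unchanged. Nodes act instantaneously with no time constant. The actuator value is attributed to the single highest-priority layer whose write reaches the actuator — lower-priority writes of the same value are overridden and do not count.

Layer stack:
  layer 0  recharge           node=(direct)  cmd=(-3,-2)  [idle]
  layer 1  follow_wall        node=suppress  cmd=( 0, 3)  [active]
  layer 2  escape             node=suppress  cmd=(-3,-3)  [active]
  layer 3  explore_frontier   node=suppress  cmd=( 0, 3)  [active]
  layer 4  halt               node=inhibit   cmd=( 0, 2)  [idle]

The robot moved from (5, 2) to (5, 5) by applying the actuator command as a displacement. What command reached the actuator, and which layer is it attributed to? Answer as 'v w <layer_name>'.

displacement = (5, 5) − (5, 2) = (0, 3)
layer 0 (recharge) idle — none
layer 1 (follow_wall) active — suppresses: (0, 3)
layer 2 (escape) active — suppresses: (-3, -3)
layer 3 (explore_frontier) active — suppresses: (0, 3)
layer 4 (halt) idle — unchanged: (0, 3)
→ actuator (0, 3) — from layer 3 (explore_frontier)

0 3 explore_frontier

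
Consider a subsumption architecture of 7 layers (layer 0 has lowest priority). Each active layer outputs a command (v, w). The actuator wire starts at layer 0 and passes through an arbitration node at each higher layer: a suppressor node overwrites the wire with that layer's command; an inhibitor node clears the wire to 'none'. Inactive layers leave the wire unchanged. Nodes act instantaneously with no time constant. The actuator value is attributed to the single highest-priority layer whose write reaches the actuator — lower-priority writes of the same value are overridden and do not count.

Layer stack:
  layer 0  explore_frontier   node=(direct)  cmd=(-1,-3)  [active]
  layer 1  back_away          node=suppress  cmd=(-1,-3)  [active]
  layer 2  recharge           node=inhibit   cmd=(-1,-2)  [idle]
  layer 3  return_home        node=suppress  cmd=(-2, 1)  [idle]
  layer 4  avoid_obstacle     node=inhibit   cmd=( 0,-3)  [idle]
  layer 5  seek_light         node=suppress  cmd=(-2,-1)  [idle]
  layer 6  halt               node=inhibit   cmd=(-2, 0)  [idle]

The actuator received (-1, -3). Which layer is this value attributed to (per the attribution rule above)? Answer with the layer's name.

L0 explore_frontier: active, feeds wire = (-1, -3)
L1 back_away: active, suppressor → wire = (-1, -3)
L2 recharge: idle → wire stays (-1, -3)
L3 return_home: idle → wire stays (-1, -3)
L4 avoid_obstacle: idle → wire stays (-1, -3)
L5 seek_light: idle → wire stays (-1, -3)
L6 halt: idle → wire stays (-1, -3)
actuator = (-1, -3)
last writer: layer 1 = back_away

back_away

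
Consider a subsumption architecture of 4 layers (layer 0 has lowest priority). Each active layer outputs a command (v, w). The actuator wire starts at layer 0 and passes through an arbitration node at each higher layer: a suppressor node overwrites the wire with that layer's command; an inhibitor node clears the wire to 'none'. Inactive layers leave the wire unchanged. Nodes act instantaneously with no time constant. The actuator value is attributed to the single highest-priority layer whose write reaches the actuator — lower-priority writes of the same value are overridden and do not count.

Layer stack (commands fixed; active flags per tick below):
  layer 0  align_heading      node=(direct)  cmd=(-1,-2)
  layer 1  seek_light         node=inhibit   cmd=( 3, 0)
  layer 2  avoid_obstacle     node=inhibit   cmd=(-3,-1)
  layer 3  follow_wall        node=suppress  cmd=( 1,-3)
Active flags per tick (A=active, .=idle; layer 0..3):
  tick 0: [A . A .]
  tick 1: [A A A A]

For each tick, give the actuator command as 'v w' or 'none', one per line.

tick 0:
  [0] align_heading on; wire := (-1, -2)
  [1] seek_light off; pass (-1, -2)
  [2] avoid_obstacle on (inhibit); wire := none
  [3] follow_wall off; pass none
  output none
tick 1:
  [0] align_heading on; wire := (-1, -2)
  [1] seek_light on (inhibit); wire := none
  [2] avoid_obstacle on (inhibit); wire := none
  [3] follow_wall on (suppress); wire := (1, -3)
  output (1, -3)

none
1 -3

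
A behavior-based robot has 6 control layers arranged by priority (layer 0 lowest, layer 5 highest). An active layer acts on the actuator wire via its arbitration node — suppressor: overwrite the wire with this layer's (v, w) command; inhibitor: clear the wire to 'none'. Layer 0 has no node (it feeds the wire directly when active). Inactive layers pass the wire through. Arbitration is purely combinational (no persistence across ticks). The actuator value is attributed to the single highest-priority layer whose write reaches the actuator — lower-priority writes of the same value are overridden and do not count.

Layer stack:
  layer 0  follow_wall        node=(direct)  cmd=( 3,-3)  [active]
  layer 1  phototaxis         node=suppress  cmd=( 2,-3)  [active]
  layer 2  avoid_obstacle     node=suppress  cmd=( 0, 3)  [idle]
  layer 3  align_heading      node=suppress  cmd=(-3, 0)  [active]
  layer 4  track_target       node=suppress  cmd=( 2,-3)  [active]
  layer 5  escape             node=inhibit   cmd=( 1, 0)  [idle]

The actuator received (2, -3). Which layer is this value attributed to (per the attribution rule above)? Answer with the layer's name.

track_target

[0] follow_wall on; wire := (3, -3)
[1] phototaxis on (suppress); wire := (2, -3)
[2] avoid_obstacle off; pass (2, -3)
[3] align_heading on (suppress); wire := (-3, 0)
[4] track_target on (suppress); wire := (2, -3)
[5] escape off; pass (2, -3)
output (2, -3)
last writer: layer 4 = track_target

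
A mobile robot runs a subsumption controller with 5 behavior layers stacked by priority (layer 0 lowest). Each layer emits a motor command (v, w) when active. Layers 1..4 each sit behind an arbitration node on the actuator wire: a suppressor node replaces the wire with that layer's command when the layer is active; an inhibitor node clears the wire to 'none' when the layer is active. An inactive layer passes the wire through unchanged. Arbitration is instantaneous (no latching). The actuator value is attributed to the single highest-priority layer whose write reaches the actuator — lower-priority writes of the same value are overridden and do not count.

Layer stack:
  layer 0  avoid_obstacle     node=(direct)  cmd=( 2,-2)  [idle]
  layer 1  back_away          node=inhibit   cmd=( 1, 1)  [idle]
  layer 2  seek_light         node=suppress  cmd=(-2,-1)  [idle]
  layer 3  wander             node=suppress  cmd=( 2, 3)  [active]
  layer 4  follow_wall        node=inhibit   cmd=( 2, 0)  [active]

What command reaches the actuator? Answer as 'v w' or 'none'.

none

layer 0 (avoid_obstacle) idle — none
layer 1 (back_away) idle — unchanged: none
layer 2 (seek_light) idle — unchanged: none
layer 3 (wander) active — suppresses: (2, 3)
layer 4 (follow_wall) active — inhibits: none
→ actuator none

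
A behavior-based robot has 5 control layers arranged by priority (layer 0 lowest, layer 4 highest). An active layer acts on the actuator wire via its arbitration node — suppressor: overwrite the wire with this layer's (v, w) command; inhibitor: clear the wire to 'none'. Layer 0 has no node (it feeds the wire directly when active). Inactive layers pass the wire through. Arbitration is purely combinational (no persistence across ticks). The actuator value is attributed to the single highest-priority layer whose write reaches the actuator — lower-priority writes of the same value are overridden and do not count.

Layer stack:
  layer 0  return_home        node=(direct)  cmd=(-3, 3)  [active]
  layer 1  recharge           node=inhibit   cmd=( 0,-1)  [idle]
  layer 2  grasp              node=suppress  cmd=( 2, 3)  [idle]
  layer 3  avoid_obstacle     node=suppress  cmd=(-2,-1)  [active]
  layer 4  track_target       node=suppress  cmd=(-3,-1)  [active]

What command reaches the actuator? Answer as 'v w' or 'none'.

[0] return_home on; wire := (-3, 3)
[1] recharge off; pass (-3, 3)
[2] grasp off; pass (-3, 3)
[3] avoid_obstacle on (suppress); wire := (-2, -1)
[4] track_target on (suppress); wire := (-3, -1)
output (-3, -1)

-3 -1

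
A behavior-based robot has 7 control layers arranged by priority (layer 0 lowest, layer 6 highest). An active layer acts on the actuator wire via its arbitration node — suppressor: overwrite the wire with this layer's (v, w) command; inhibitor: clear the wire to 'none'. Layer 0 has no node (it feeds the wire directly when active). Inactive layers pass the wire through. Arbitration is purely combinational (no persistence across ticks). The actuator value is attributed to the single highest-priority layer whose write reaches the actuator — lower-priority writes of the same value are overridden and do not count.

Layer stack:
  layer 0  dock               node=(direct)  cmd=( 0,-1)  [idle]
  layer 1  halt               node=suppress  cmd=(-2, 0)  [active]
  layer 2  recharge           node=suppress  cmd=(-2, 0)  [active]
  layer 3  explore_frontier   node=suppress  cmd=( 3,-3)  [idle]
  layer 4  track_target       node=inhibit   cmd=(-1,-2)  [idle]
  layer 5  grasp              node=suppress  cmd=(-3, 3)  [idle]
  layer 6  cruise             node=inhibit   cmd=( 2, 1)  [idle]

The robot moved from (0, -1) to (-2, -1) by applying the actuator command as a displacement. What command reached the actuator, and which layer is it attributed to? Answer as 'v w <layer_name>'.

-2 0 recharge

displacement = (-2, -1) − (0, -1) = (-2, 0)
L0 dock: idle → wire = none
L1 halt: active, suppressor → wire = (-2, 0)
L2 recharge: active, suppressor → wire = (-2, 0)
L3 explore_frontier: idle → wire stays (-2, 0)
L4 track_target: idle → wire stays (-2, 0)
L5 grasp: idle → wire stays (-2, 0)
L6 cruise: idle → wire stays (-2, 0)
actuator = (-2, 0) — from layer 2 (recharge)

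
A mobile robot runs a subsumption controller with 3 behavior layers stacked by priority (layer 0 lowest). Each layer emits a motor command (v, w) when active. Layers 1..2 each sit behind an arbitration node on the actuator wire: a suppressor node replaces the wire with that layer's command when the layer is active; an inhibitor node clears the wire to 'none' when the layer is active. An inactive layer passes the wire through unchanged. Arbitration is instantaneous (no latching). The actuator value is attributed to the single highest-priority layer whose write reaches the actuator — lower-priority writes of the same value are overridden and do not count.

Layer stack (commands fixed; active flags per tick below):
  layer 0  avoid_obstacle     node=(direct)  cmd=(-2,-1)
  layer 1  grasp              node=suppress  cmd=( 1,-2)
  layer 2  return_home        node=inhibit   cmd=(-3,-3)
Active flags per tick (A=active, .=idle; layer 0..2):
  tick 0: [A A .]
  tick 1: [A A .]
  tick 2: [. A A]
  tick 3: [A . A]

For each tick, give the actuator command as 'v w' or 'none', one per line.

tick 0:
  layer 0 (avoid_obstacle) active — direct: (-2, -1)
  layer 1 (grasp) active — suppresses: (1, -2)
  layer 2 (return_home) idle — unchanged: (1, -2)
  → actuator (1, -2)
tick 1:
  layer 0 (avoid_obstacle) active — direct: (-2, -1)
  layer 1 (grasp) active — suppresses: (1, -2)
  layer 2 (return_home) idle — unchanged: (1, -2)
  → actuator (1, -2)
tick 2:
  layer 0 (avoid_obstacle) idle — none
  layer 1 (grasp) active — suppresses: (1, -2)
  layer 2 (return_home) active — inhibits: none
  → actuator none
tick 3:
  layer 0 (avoid_obstacle) active — direct: (-2, -1)
  layer 1 (grasp) idle — unchanged: (-2, -1)
  layer 2 (return_home) active — inhibits: none
  → actuator none

1 -2
1 -2
none
none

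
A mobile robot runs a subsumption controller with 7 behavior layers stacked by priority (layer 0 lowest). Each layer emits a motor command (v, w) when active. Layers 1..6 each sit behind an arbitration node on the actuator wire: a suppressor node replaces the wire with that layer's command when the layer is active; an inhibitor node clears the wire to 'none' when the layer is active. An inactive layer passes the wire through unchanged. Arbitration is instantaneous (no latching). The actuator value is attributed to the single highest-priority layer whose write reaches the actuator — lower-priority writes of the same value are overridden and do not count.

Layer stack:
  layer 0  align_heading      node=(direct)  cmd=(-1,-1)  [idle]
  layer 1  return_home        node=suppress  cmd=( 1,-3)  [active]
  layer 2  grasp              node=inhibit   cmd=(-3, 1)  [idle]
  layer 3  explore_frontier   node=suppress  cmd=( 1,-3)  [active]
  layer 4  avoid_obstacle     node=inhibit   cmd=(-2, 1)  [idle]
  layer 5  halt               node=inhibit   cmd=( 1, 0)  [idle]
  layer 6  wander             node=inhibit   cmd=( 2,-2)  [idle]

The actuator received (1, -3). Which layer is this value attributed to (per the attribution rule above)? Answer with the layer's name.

L0 align_heading: idle → wire = none
L1 return_home: active, suppressor → wire = (1, -3)
L2 grasp: idle → wire stays (1, -3)
L3 explore_frontier: active, suppressor → wire = (1, -3)
L4 avoid_obstacle: idle → wire stays (1, -3)
L5 halt: idle → wire stays (1, -3)
L6 wander: idle → wire stays (1, -3)
actuator = (1, -3)
last writer: layer 3 = explore_frontier

explore_frontier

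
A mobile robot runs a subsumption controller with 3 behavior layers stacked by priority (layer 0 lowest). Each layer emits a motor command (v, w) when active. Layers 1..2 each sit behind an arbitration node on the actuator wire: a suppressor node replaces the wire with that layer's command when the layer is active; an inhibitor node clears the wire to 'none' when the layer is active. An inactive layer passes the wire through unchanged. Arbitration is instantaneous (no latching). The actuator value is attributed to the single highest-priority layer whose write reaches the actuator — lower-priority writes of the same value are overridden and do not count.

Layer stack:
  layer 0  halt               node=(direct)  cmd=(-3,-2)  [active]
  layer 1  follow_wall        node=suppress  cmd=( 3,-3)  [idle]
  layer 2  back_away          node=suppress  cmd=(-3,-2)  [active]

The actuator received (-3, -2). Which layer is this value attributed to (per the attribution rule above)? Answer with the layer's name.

L0 halt: active, feeds wire = (-3, -2)
L1 follow_wall: idle → wire stays (-3, -2)
L2 back_away: active, suppressor → wire = (-3, -2)
actuator = (-3, -2)
last writer: layer 2 = back_away

back_away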